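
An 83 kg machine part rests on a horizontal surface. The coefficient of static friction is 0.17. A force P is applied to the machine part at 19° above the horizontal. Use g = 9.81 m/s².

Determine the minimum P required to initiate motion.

P ≈ 138 N

N = m g − P sin α (the pull lifts the machine part).
At impending slip, P cos α = μ_s N = μ_s (m g − P sin α).
Solving: P (cos α + μ_s sin α) = μ_s m g → P = 0.17×814/(cos 19° + 0.17 sin 19°) = 138/1.001 = 138 N.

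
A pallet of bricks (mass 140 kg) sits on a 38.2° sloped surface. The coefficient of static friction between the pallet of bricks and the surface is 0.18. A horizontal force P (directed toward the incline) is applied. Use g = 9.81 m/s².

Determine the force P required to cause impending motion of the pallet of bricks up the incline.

At impending motion up the slope, friction acts down-slope at its limit: f = μ_s N.
Perpendicular to the incline: N = m g cos θ + P sin θ.
Along the incline: P cos θ = m g sin θ + μ_s N = m g sin θ + μ_s (m g cos θ + P sin θ).
Solving, P (cos θ − μ_s sin θ) = m g (sin θ + μ_s cos θ), so P = 140×9.81×(sin 38.2° + 0.18 cos 38.2°)/(cos 38.2° − 0.18 sin 38.2°) = 1370×0.7599/0.6745 = 1550 N.

P ≈ 1550 N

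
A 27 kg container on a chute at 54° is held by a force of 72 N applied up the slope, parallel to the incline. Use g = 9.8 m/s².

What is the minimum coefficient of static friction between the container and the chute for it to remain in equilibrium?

μ_s,min ≈ 0.913

N = m g cos θ = 155.5 N.
Friction must make up the shortfall along the incline: f = m g sin θ − P = 214.1 − 72 = 142.1 N.
At the threshold f = μ_s N, so μ_s,min = 142.1/155.5 = 0.913.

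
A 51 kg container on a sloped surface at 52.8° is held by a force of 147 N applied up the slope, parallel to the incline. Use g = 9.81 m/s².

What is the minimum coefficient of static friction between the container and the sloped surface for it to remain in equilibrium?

μ_s,min ≈ 0.831

N = m g cos θ = 302.5 N.
Friction must make up the shortfall along the incline: f = m g sin θ − P = 398.5 − 147 = 251.5 N.
At the threshold f = μ_s N, so μ_s,min = 251.5/302.5 = 0.831.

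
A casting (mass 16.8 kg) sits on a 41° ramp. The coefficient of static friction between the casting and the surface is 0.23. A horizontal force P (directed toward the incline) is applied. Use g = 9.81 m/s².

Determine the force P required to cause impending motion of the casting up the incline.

P ≈ 226 N

At impending motion up the slope, friction acts down-slope at its limit: f = μ_s N.
Perpendicular to the incline: N = m g cos θ + P sin θ.
Along the incline: P cos θ = m g sin θ + μ_s N = m g sin θ + μ_s (m g cos θ + P sin θ).
Solving, P (cos θ − μ_s sin θ) = m g (sin θ + μ_s cos θ), so P = 16.8×9.81×(sin 41° + 0.23 cos 41°)/(cos 41° − 0.23 sin 41°) = 165×0.8296/0.6038 = 226 N.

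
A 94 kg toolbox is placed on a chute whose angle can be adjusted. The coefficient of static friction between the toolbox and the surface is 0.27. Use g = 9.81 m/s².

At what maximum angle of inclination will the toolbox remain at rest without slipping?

At the slip threshold, m g sin θ = μ_s · m g cos θ, so tan θ = μ_s.
θ_max = arctan(0.27) = 15.1°.

θ_max ≈ 15.1°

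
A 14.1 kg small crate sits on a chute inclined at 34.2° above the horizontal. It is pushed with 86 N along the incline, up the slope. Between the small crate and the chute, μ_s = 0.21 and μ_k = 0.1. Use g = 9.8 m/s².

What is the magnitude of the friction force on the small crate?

The normal reaction is N = m g cos θ = 114.3 N.
The friction needed for equilibrium is m g sin θ − P = 77.67 − 86 = -8.331 N, measured positive up-slope.
Maximum static friction available: μ_s N = 0.21 × 114.3 = 24 N.
Since |-8.331| ≤ 24 N, no slip — friction simply equals what equilibrium demands.

f ≈ 8.33 N (down the incline)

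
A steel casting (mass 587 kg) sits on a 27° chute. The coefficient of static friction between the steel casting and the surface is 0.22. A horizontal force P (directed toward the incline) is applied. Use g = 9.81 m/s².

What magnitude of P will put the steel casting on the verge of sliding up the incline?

P ≈ 4730 N

At impending motion up the slope, friction acts down-slope at its limit: f = μ_s N.
Perpendicular to the incline: N = m g cos θ + P sin θ.
Along the incline: P cos θ = m g sin θ + μ_s N = m g sin θ + μ_s (m g cos θ + P sin θ).
Solving, P (cos θ − μ_s sin θ) = m g (sin θ + μ_s cos θ), so P = 587×9.81×(sin 27° + 0.22 cos 27°)/(cos 27° − 0.22 sin 27°) = 5760×0.65/0.7911 = 4730 N.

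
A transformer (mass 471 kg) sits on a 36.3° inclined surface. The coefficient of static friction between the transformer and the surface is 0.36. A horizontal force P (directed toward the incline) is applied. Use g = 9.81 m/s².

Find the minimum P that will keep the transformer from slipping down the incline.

The transformer tends to slide down (tan θ > μ_s), so at the point of impending slip friction acts up-slope at its limit: f = μ_s N.
Perpendicular to the incline: N = m g cos θ + P sin θ.
Along the incline: P cos θ + μ_s N = m g sin θ, i.e. P cos θ + μ_s (m g cos θ + P sin θ) = m g sin θ.
Solving, P (cos θ + μ_s sin θ) = m g (sin θ − μ_s cos θ), so P = 4620×0.3019/1.019 = 1370 N.

P_min ≈ 1370 N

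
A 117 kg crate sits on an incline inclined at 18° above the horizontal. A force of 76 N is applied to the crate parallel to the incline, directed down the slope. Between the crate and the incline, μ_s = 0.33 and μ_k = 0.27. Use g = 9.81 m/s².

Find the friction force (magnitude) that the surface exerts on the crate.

Normal force: N = m g cos θ = 117 × 9.81 × cos 18° = 1092 N.
The friction needed for equilibrium is m g sin θ + P = 354.7 + 76 = 430.7 N, measured positive up-slope.
Maximum static friction available: μ_s N = 0.33 × 1092 = 360.2 N.
|430.7| exceeds 360.2 N, so the crate slips down-slope; friction is kinetic, f = μ_k N = 0.27×1092 = 295 N.

f ≈ 295 N (up the incline)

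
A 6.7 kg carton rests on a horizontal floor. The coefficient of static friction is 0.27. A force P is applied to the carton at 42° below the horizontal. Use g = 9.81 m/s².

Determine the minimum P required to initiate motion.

N = m g + P sin α (the push presses the carton into the horizontal floor).
At impending slip, P cos α = μ_s N = μ_s (m g + P sin α).
Solving: P (cos α − μ_s sin α) = μ_s m g → P = 0.27×65.7/(cos 42° − 0.27 sin 42°) = 17.7/0.5625 = 31.6 N.

P ≈ 31.6 N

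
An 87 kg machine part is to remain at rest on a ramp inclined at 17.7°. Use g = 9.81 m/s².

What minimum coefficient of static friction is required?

μ_s,min ≈ 0.319

At the slip threshold m g sin θ = μ_s m g cos θ, so μ_s,min = tan θ.
μ_s,min = tan 17.7° = 0.319.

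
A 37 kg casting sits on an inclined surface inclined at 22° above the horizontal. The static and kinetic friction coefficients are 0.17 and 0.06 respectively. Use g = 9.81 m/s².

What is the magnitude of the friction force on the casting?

f ≈ 20.2 N (up the incline)

Perpendicular to the surface, N = m g cos θ = 37·9.81·cos 22° = 336.5 N.
Along the slope the weight component is m g sin θ = 136 N; friction must supply exactly this, acting up-slope.
Static friction can supply at most μ_s N = 57.21 N.
|136| exceeds 57.21 N, so the casting slips down-slope; friction is kinetic, f = μ_k N = 0.06×336.5 = 20.2 N.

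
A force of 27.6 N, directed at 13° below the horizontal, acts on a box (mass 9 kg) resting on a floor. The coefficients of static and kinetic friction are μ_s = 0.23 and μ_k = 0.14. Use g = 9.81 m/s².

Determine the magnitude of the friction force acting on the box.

N = m g + P sin α = 88.29 + 27.6×sin 13° = 94.5 N.
The horizontal driving force is P cos α = 26.89 N, so equilibrium needs friction f = 26.89 N.
μ_s N = 0.23 × 94.5 = 21.73 N.
The required friction exceeds μ_s N, so the box moves and f = μ_k N = 13.2 N.

f ≈ 13.2 N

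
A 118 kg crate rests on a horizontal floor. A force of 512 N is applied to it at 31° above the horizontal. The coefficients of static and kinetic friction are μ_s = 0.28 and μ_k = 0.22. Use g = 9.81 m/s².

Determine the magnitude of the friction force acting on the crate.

N = m g − P sin α = 1158 − 512×sin 31° = 893.9 N.
Horizontally, friction must balance P cos α = 438.9 N.
The static-friction limit is μ_s N = 250.3 N.
438.9 > 250.3 N → the crate slides; f = μ_k N = 0.22×893.9 = 197 N.

f ≈ 197 N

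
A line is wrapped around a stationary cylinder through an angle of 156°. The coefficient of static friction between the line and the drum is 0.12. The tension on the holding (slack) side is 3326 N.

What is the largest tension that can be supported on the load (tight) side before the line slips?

At impending slip the capstan equation gives T₂/T₁ = e^{μβ} with β in radians.
β = 156° × π/180 = 2.723 rad.
e^{μβ} = e^{0.12×2.723} = 1.386.
T₂ = T₁ · e^{μβ} = 3326 × 1.386 = 4610 N.

T_max ≈ 4610 N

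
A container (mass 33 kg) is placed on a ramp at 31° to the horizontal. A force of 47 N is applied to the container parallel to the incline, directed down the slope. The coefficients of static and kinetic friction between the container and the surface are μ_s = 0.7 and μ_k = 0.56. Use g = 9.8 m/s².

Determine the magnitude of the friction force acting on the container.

The normal reaction is N = m g cos θ = 277.2 N.
The friction needed for equilibrium is m g sin θ + P = 166.6 + 47 = 213.6 N, measured positive up-slope.
Maximum static friction available: μ_s N = 0.7 × 277.2 = 194 N.
|213.6| exceeds 194 N, so the container slips down-slope; friction is kinetic, f = μ_k N = 0.56×277.2 = 155 N.

f ≈ 155 N (up the incline)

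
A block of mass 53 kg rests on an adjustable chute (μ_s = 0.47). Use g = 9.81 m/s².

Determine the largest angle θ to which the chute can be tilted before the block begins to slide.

At the slip threshold, m g sin θ = μ_s · m g cos θ, so tan θ = μ_s.
θ_max = arctan(0.47) = 25.2°.

θ_max ≈ 25.2°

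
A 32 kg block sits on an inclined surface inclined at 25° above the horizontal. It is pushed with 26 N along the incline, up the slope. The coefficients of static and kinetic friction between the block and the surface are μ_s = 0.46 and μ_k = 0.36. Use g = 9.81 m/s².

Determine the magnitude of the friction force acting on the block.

Normal force: N = m g cos θ = 32 × 9.81 × cos 25° = 284.5 N.
The friction needed for equilibrium is m g sin θ − P = 132.7 − 26 = 106.7 N, measured positive up-slope.
The static-friction ceiling is μ_s N = 0.46 × 284.5 = 130.9 N.
Since |106.7| ≤ 130.9 N, no slip — friction simply equals what equilibrium demands.

f ≈ 107 N (up the incline)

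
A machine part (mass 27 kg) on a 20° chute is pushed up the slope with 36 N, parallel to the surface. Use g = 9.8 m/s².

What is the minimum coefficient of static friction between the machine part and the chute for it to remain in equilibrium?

μ_s,min ≈ 0.219

N = m g cos θ = 248.6 N.
Friction must make up the shortfall along the incline: f = m g sin θ − P = 90.5 − 36 = 54.5 N.
At the threshold f = μ_s N, so μ_s,min = 54.5/248.6 = 0.219.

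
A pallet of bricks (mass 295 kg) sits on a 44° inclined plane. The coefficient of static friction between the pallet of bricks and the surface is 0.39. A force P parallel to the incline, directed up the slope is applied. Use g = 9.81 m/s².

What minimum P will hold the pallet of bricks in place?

The pallet of bricks tends to slide down (tan θ > μ_s), so at the point of impending slip friction acts up-slope at its limit: f = μ_s N.
P is parallel to the surface, so N = m g cos θ = 2080 N.
Along the incline: P + μ_s N = m g sin θ, so P = 2010 − 0.39×2080 = 1200 N.

P_min ≈ 1200 N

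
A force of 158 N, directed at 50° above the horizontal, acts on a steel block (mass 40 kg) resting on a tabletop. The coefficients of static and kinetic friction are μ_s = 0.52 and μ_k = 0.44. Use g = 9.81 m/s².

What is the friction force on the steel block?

f ≈ 102 N

Vertical equilibrium gives N = m g − P sin α = 271.4 N.
For equilibrium, f = P cos α = 158×cos 50° = 101.6 N.
μ_s N = 0.52 × 271.4 = 141.1 N.
101.6 ≤ 141.1 N → static; friction equals the required 102 N.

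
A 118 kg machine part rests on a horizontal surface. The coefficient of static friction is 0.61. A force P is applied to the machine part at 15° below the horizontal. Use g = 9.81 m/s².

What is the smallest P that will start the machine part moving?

N = m g + P sin α (the push presses the machine part into the horizontal surface).
At impending slip, P cos α = μ_s N = μ_s (m g + P sin α).
Solving: P (cos α − μ_s sin α) = μ_s m g → P = 0.61×1160/(cos 15° − 0.61 sin 15°) = 706/0.808 = 874 N.

P ≈ 874 N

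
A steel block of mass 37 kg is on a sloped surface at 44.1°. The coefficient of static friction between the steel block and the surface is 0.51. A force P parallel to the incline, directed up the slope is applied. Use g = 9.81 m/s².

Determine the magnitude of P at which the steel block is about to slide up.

At impending motion up the slope, friction acts down-slope at its limit: f = μ_s N.
P is parallel to the surface, so N = m g cos θ = 261 N.
Along the incline: P = m g sin θ + μ_s N = 253 + 0.51×261 = 386 N.

P ≈ 386 N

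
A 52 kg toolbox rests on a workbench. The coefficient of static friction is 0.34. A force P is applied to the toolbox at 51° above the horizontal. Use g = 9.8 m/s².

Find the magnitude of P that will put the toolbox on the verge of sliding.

P ≈ 194 N

N = m g − P sin α (the pull lifts the toolbox).
At impending slip, P cos α = μ_s N = μ_s (m g − P sin α).
Solving: P (cos α + μ_s sin α) = μ_s m g → P = 0.34×510/(cos 51° + 0.34 sin 51°) = 173/0.8936 = 194 N.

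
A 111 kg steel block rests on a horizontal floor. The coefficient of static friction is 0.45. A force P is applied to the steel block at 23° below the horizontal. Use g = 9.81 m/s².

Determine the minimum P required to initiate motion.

P ≈ 658 N

N = m g + P sin α (the push presses the steel block into the horizontal floor).
At impending slip, P cos α = μ_s N = μ_s (m g + P sin α).
Solving: P (cos α − μ_s sin α) = μ_s m g → P = 0.45×1090/(cos 23° − 0.45 sin 23°) = 490/0.7447 = 658 N.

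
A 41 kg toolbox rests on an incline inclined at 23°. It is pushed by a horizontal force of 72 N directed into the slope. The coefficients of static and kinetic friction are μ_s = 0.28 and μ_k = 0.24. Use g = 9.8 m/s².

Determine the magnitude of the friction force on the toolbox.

The horizontal push has a component P sin θ into the surface, so N = m g cos θ + P sin θ = 369.9 + 28.13 = 398 N.
Along the incline, the net driving force (taking up-slope positive) is P cos θ − m g sin θ = 66.28 − 157 = -90.72 N, so equilibrium requires friction f = 90.72 N (up-slope).
Maximum static friction: μ_s N = 0.28 × 398 = 111.4 N.
|f_req| = 90.72 ≤ 111.4 N → the toolbox is in equilibrium; friction equals the required value.

f ≈ 90.7 N (up the incline)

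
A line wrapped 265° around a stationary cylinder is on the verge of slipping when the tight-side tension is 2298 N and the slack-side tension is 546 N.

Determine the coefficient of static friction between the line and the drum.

μ ≈ 0.311

T₂/T₁ = e^{μβ} → μ = ln(T₂/T₁)/β.
β = 265° = 4.625 rad.
μ = ln(2298/546)/4.625 = ln(4.209)/4.625 = 0.311.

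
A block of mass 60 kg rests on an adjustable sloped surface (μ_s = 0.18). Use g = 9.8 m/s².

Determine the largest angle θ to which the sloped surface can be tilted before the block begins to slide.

θ_max ≈ 10.2°

At the slip threshold, m g sin θ = μ_s · m g cos θ, so tan θ = μ_s.
θ_max = arctan(0.18) = 10.2°.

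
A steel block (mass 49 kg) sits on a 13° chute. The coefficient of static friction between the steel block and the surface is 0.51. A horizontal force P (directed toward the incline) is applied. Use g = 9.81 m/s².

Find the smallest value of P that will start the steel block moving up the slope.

P ≈ 404 N

At impending motion up the slope, friction acts down-slope at its limit: f = μ_s N.
Perpendicular to the incline: N = m g cos θ + P sin θ.
Along the incline: P cos θ = m g sin θ + μ_s N = m g sin θ + μ_s (m g cos θ + P sin θ).
Solving, P (cos θ − μ_s sin θ) = m g (sin θ + μ_s cos θ), so P = 49×9.81×(sin 13° + 0.51 cos 13°)/(cos 13° − 0.51 sin 13°) = 481×0.7219/0.8596 = 404 N.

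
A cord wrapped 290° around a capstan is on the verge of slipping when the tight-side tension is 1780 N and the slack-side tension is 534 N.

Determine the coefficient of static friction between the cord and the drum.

T₂/T₁ = e^{μβ} → μ = ln(T₂/T₁)/β.
β = 290° = 5.061 rad.
μ = ln(1780/534)/5.061 = ln(3.333)/5.061 = 0.238.

μ ≈ 0.238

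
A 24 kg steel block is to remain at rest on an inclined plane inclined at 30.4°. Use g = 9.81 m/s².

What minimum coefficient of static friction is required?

μ_s,min ≈ 0.587

At the slip threshold m g sin θ = μ_s m g cos θ, so μ_s,min = tan θ.
μ_s,min = tan 30.4° = 0.587.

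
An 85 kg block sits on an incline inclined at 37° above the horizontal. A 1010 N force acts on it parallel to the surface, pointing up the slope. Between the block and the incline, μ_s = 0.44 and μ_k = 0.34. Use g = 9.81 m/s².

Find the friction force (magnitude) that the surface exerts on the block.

Perpendicular to the surface, N = m g cos θ = 85·9.81·cos 37° = 665.9 N.
For equilibrium along the incline the friction force must supply f = m g sin θ − P = 501.8 − 1010 = -508.2 N (positive meaning up-slope).
Maximum static friction available: μ_s N = 0.44 × 665.9 = 293 N.
|-508.2| exceeds 293 N, so the block slips up-slope; friction is kinetic, f = μ_k N = 0.34×665.9 = 226 N.

f ≈ 226 N (down the incline)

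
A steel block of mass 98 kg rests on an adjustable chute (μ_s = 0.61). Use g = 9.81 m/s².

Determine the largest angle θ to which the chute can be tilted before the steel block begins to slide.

At the slip threshold, m g sin θ = μ_s · m g cos θ, so tan θ = μ_s.
θ_max = arctan(0.61) = 31.4°.

θ_max ≈ 31.4°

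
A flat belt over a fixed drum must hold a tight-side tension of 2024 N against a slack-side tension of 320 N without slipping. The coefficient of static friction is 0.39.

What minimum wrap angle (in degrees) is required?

T₂/T₁ = e^{μβ} → β = ln(T₂/T₁)/μ.
β = ln(2024/320)/0.39 = 1.845/0.39 = 4.73 rad.
In degrees: β = 4.73 × 180/π = 271°.

β_min ≈ 271°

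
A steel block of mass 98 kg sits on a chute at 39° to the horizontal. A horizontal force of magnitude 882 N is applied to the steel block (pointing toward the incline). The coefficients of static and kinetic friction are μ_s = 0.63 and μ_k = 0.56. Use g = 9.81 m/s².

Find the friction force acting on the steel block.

f ≈ 80.4 N (down the incline)

The horizontal push has a component P sin θ into the surface, so N = m g cos θ + P sin θ = 747.1 + 555.1 = 1302 N.
Along the incline, the net driving force (taking up-slope positive) is P cos θ − m g sin θ = 685.4 − 605 = 80.43 N, so equilibrium requires friction f = -80.43 N (down-slope).
The limit of static friction is μ_s N = 820.4 N.
Since 80.43 N is within the 820.4 N limit, the steel block stays put and friction is exactly 80.4 N.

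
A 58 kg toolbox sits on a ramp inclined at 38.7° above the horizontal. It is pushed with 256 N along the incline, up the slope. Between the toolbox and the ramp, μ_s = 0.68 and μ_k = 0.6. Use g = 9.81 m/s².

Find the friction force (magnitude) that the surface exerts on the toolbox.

f ≈ 99.8 N (up the incline)

The normal reaction is N = m g cos θ = 444 N.
Parallel to the incline, ΣF = 0 gives f = m g sin θ − P = 355.8 − 256 = 99.75 N (up-slope positive).
Maximum static friction available: μ_s N = 0.68 × 444 = 302 N.
Since |99.75| ≤ 302 N, static friction is sufficient; f equals the required value, not μ_s N.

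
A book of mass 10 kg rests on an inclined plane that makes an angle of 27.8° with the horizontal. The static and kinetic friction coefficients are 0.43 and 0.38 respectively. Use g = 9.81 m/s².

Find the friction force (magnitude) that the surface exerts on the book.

f ≈ 33 N (up the incline)

Perpendicular to the surface, N = m g cos θ = 10·9.81·cos 27.8° = 86.78 N.
Along the slope the weight component is m g sin θ = 45.75 N; friction must supply exactly this, acting up-slope.
Static friction can supply at most μ_s N = 37.31 N.
Since |45.75| > 37.31 N, static friction cannot hold it; the book slides down the incline and kinetic friction applies: f = μ_k N = 0.38 × 86.78 = 33 N.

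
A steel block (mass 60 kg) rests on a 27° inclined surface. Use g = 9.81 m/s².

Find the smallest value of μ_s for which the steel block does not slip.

At the slip threshold m g sin θ = μ_s m g cos θ, so μ_s,min = tan θ.
μ_s,min = tan 27° = 0.51.

μ_s,min ≈ 0.51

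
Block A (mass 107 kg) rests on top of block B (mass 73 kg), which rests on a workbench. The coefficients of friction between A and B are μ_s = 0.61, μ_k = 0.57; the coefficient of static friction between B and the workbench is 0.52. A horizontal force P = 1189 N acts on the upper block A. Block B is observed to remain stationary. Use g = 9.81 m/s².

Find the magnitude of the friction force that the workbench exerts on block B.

f ≈ 598 N

Normal force at the A–B interface: N₁ = m_A g = 1050 N.
So the A–B interface can sustain at most μ_s N₁ = 640.3 N of static friction.
P = 1189 N exceeds that limit, so A slips over B and the interface friction becomes kinetic: f₁ = μ_k N₁ = 0.57×1050 = 598 N.
By Newton's third law B feels 598 N forward from A. With B stationary, the floor's static friction on B balances it: f₂ = 598 N (well within μ_s(m_A+m_B)g = 918.2 N).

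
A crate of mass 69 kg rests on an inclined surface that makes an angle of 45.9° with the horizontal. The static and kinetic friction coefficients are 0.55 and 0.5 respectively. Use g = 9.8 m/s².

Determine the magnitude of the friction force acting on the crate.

f ≈ 235 N (up the incline)

Perpendicular to the surface, N = m g cos θ = 69·9.8·cos 45.9° = 470.6 N.
Along the slope the weight component is m g sin θ = 485.6 N; friction must supply exactly this, acting up-slope.
Static friction can supply at most μ_s N = 258.8 N.
Since |485.6| > 258.8 N, static friction cannot hold it; the crate slides down the incline and kinetic friction applies: f = μ_k N = 0.5 × 470.6 = 235 N.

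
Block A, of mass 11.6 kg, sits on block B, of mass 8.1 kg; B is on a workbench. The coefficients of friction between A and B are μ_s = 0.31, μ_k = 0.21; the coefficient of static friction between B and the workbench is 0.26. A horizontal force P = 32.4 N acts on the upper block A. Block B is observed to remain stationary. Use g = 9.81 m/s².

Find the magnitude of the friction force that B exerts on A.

Normal force at the A–B interface: N₁ = m_A g = 113.8 N.
So the A–B interface can sustain at most μ_s N₁ = 35.28 N of static friction.
P = 32.4 N is within that limit, so A and B move together (both at rest); the A–B friction is simply f₁ = P = 32.4 N.
By Newton's third law B feels 32.4 N forward from A. With B stationary, the floor's static friction on B balances it: f₂ = 32.4 N (well within μ_s(m_A+m_B)g = 50.25 N).

f ≈ 32.4 N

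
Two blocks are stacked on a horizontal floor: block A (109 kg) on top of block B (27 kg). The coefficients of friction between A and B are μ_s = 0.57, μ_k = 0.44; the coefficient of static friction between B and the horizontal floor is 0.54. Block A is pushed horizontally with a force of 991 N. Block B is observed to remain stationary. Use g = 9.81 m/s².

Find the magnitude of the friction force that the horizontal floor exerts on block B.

f ≈ 470 N

Between the blocks, N₁ = m_A g = 1069 N.
So the A–B interface can sustain at most μ_s N₁ = 609.5 N of static friction.
P = 991 N exceeds that limit, so A slips over B and the interface friction becomes kinetic: f₁ = μ_k N₁ = 0.44×1069 = 470 N.
By Newton's third law B feels 470 N forward from A. With B stationary, the floor's static friction on B balances it: f₂ = 470 N (well within μ_s(m_A+m_B)g = 720.4 N).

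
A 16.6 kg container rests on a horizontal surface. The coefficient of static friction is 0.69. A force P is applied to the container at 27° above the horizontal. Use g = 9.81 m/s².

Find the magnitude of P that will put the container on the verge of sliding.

N = m g − P sin α (the pull lifts the container).
At impending slip, P cos α = μ_s N = μ_s (m g − P sin α).
Solving: P (cos α + μ_s sin α) = μ_s m g → P = 0.69×163/(cos 27° + 0.69 sin 27°) = 112/1.204 = 93.3 N.

P ≈ 93.3 N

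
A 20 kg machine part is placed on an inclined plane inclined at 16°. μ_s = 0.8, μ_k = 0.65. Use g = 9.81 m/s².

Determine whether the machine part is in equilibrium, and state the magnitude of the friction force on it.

N = m g cos θ = 189 N.
Down-slope weight component: m g sin θ = 54.1 N.
μ_s N = 151 N.
54.1 ≤ 151 N, so it stays put; friction = 54.1 N.

f ≈ 54.1 N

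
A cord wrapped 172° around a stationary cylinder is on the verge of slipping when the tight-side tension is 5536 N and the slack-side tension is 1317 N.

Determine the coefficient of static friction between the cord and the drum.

T₂/T₁ = e^{μβ} → μ = ln(T₂/T₁)/β.
β = 172° = 3.002 rad.
μ = ln(5536/1317)/3.002 = ln(4.203)/3.002 = 0.478.

μ ≈ 0.478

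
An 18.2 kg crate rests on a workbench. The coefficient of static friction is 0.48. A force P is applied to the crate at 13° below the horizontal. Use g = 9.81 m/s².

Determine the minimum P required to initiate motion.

P ≈ 98.9 N

N = m g + P sin α (the push presses the crate into the workbench).
At impending slip, P cos α = μ_s N = μ_s (m g + P sin α).
Solving: P (cos α − μ_s sin α) = μ_s m g → P = 0.48×179/(cos 13° − 0.48 sin 13°) = 85.7/0.8664 = 98.9 N.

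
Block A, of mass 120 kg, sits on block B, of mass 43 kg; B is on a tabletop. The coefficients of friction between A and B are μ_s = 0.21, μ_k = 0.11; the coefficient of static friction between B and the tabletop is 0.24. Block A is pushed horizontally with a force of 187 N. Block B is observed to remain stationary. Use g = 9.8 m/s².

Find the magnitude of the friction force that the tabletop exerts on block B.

Between the blocks, N₁ = m_A g = 1176 N.
So the A–B interface can sustain at most μ_s N₁ = 247 N of static friction.
Since P = 187 N ≤ 247 N, A does not slip on B; friction on A equals P = 187 N.
B experiences an equal 187 N forward from A (third law). B is in equilibrium, so the floor supplies f₂ = 187 N of static friction (limit μ_s(m_A+m_B)g = 383.4 N, not exceeded).

f ≈ 187 N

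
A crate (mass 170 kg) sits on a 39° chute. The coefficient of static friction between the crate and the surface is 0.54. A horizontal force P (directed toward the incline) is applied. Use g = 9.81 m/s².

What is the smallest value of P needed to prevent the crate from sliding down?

The crate tends to slide down (tan θ > μ_s), so at the point of impending slip friction acts up-slope at its limit: f = μ_s N.
Perpendicular to the incline: N = m g cos θ + P sin θ.
Along the incline: P cos θ + μ_s N = m g sin θ, i.e. P cos θ + μ_s (m g cos θ + P sin θ) = m g sin θ.
Solving, P (cos θ + μ_s sin θ) = m g (sin θ − μ_s cos θ), so P = 1670×0.2097/1.117 = 313 N.

P_min ≈ 313 N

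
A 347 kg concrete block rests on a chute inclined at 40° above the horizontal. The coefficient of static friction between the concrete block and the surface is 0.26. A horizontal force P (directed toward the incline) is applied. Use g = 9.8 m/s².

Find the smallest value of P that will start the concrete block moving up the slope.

At impending motion up the slope, friction acts down-slope at its limit: f = μ_s N.
Perpendicular to the incline: N = m g cos θ + P sin θ.
Along the incline: P cos θ = m g sin θ + μ_s N = m g sin θ + μ_s (m g cos θ + P sin θ).
Solving, P (cos θ − μ_s sin θ) = m g (sin θ + μ_s cos θ), so P = 347×9.8×(sin 40° + 0.26 cos 40°)/(cos 40° − 0.26 sin 40°) = 3400×0.842/0.5989 = 4780 N.

P ≈ 4780 N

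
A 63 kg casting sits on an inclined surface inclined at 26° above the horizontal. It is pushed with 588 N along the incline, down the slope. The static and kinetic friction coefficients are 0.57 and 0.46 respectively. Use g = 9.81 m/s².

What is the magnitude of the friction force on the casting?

f ≈ 256 N (up the incline)

Perpendicular to the surface, N = m g cos θ = 63·9.81·cos 26° = 555.5 N.
Parallel to the incline, ΣF = 0 gives f = m g sin θ + P = 270.9 + 588 = 858.9 N (up-slope positive).
Maximum static friction available: μ_s N = 0.57 × 555.5 = 316.6 N.
Since |858.9| > 316.6 N, static friction cannot hold it; the casting slides down the incline and kinetic friction applies: f = μ_k N = 0.46 × 555.5 = 256 N.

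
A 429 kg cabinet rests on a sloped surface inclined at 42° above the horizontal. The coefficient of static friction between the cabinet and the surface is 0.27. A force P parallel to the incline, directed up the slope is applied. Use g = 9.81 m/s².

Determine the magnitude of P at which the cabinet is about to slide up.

P ≈ 3660 N

At impending motion up the slope, friction acts down-slope at its limit: f = μ_s N.
P is parallel to the surface, so N = m g cos θ = 3130 N.
Along the incline: P = m g sin θ + μ_s N = 2820 + 0.27×3130 = 3660 N.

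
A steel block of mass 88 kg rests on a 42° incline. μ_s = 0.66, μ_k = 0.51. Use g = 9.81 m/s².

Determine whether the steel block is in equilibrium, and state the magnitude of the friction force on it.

f ≈ 327 N

N = m g cos θ = 642 N.
Down-slope weight component: m g sin θ = 578 N.
μ_s N = 423 N.
578 > 423 N, so it slides; kinetic friction f = μ_k N = 0.51×642 = 327 N.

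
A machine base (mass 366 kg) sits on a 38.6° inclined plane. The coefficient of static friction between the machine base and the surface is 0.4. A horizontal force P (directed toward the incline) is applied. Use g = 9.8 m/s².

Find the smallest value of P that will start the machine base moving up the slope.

At impending motion up the slope, friction acts down-slope at its limit: f = μ_s N.
Perpendicular to the incline: N = m g cos θ + P sin θ.
Along the incline: P cos θ = m g sin θ + μ_s N = m g sin θ + μ_s (m g cos θ + P sin θ).
Solving, P (cos θ − μ_s sin θ) = m g (sin θ + μ_s cos θ), so P = 366×9.8×(sin 38.6° + 0.4 cos 38.6°)/(cos 38.6° − 0.4 sin 38.6°) = 3590×0.9365/0.532 = 6310 N.

P ≈ 6310 N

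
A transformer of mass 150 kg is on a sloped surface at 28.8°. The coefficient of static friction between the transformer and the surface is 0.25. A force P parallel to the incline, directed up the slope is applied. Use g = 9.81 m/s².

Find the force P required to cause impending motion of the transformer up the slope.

At impending motion up the slope, friction acts down-slope at its limit: f = μ_s N.
P is parallel to the surface, so N = m g cos θ = 1290 N.
Along the incline: P = m g sin θ + μ_s N = 709 + 0.25×1290 = 1030 N.

P ≈ 1030 N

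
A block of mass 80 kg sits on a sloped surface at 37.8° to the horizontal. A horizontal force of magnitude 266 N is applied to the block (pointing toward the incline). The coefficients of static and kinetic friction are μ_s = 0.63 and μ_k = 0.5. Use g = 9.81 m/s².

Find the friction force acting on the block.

Resolve perpendicular to the incline: N = m g cos θ + P sin θ = 80×9.81×cos 37.8° + 266×sin 37.8° = 783.1 N.
Along the incline, the net driving force (taking up-slope positive) is P cos θ − m g sin θ = 210.2 − 481 = -270.8 N, so equilibrium requires friction f = 270.8 N (up-slope).
Maximum static friction: μ_s N = 0.63 × 783.1 = 493.4 N.
|f_req| = 270.8 ≤ 493.4 N → the block is in equilibrium; friction equals the required value.

f ≈ 271 N (up the incline)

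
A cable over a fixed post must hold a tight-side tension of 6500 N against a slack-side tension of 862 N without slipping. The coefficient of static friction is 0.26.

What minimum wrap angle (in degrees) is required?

β_min ≈ 445°

T₂/T₁ = e^{μβ} → β = ln(T₂/T₁)/μ.
β = ln(6500/862)/0.26 = 2.02/0.26 = 7.77 rad.
In degrees: β = 7.77 × 180/π = 445°.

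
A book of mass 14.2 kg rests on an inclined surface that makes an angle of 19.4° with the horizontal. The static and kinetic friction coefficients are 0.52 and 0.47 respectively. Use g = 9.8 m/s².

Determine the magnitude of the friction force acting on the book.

f ≈ 46.2 N (up the incline)

Normal force: N = m g cos θ = 14.2 × 9.8 × cos 19.4° = 131.3 N.
For equilibrium along the incline, friction must balance the weight component: f = m g sin θ = 46.22 N up the slope.
The static-friction ceiling is μ_s N = 0.52 × 131.3 = 68.25 N.
Since |46.22| ≤ 68.25 N, the book remains in static equilibrium and friction takes exactly the required value.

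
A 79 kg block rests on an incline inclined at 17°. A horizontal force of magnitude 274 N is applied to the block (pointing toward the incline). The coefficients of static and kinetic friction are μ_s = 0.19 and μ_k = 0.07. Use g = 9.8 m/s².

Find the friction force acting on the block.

f ≈ 35.7 N (down the incline)

The horizontal push has a component P sin θ into the surface, so N = m g cos θ + P sin θ = 740.4 + 80.11 = 820.5 N.
Along the incline, the net driving force (taking up-slope positive) is P cos θ − m g sin θ = 262 − 226.4 = 35.67 N, so equilibrium requires friction f = -35.67 N (down-slope).
Maximum static friction: μ_s N = 0.19 × 820.5 = 155.9 N.
|f_req| = 35.67 ≤ 155.9 N → the block is in equilibrium; friction equals the required value.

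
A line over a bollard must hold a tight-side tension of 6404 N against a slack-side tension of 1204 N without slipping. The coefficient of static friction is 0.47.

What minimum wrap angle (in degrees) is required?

β_min ≈ 204°

T₂/T₁ = e^{μβ} → β = ln(T₂/T₁)/μ.
β = ln(6404/1204)/0.47 = 1.671/0.47 = 3.556 rad.
In degrees: β = 3.556 × 180/π = 204°.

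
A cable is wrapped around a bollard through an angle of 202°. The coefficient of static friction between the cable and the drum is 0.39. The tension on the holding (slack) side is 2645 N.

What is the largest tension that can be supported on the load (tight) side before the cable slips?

T_max ≈ 10500 N

At impending slip the capstan equation gives T₂/T₁ = e^{μβ} with β in radians.
β = 202° × π/180 = 3.526 rad.
e^{μβ} = e^{0.39×3.526} = 3.955.
T₂ = T₁ · e^{μβ} = 2645 × 3.955 = 10500 N.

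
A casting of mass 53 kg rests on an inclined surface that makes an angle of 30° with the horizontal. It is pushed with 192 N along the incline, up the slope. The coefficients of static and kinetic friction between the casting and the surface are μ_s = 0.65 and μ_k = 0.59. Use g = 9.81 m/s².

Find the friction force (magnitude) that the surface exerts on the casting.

f ≈ 68 N (up the incline)

Perpendicular to the surface, N = m g cos θ = 53·9.81·cos 30° = 450.3 N.
Parallel to the incline, ΣF = 0 gives f = m g sin θ − P = 260 − 192 = 67.96 N (up-slope positive).
Maximum static friction available: μ_s N = 0.65 × 450.3 = 292.7 N.
Since |67.96| ≤ 292.7 N, no slip — friction simply equals what equilibrium demands.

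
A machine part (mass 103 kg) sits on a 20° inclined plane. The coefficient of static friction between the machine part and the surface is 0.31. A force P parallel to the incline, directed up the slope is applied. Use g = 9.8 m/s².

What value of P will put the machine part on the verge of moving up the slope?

At impending motion up the slope, friction acts down-slope at its limit: f = μ_s N.
P is parallel to the surface, so N = m g cos θ = 949 N.
Along the incline: P = m g sin θ + μ_s N = 345 + 0.31×949 = 639 N.

P ≈ 639 N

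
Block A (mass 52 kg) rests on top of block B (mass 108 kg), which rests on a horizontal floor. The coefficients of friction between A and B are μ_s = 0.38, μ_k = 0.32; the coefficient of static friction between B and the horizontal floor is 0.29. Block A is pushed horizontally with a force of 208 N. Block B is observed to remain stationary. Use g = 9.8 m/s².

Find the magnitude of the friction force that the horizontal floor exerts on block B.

Between the blocks, N₁ = m_A g = 509.6 N.
So the A–B interface can sustain at most μ_s N₁ = 193.6 N of static friction.
P = 208 N exceeds that limit, so A slips over B and the interface friction becomes kinetic: f₁ = μ_k N₁ = 0.32×509.6 = 163 N.
By Newton's third law B feels 163 N forward from A. With B stationary, the floor's static friction on B balances it: f₂ = 163 N (well within μ_s(m_A+m_B)g = 454.7 N).

f ≈ 163 N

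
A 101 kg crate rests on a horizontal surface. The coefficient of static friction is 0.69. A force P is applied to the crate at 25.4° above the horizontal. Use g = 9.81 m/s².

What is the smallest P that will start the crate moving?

P ≈ 570 N

N = m g − P sin α (the pull lifts the crate).
At impending slip, P cos α = μ_s N = μ_s (m g − P sin α).
Solving: P (cos α + μ_s sin α) = μ_s m g → P = 0.69×991/(cos 25.4° + 0.69 sin 25.4°) = 684/1.199 = 570 N.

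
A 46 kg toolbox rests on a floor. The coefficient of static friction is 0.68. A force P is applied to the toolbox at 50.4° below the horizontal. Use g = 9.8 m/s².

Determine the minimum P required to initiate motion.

P ≈ 2700 N

N = m g + P sin α (the push presses the toolbox into the floor).
At impending slip, P cos α = μ_s N = μ_s (m g + P sin α).
Solving: P (cos α − μ_s sin α) = μ_s m g → P = 0.68×451/(cos 50.4° − 0.68 sin 50.4°) = 307/0.1135 = 2700 N.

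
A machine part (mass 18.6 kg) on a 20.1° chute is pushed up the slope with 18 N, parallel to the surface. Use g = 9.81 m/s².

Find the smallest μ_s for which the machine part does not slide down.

N = m g cos θ = 171.4 N.
Friction must make up the shortfall along the incline: f = m g sin θ − P = 62.71 − 18 = 44.71 N.
At the threshold f = μ_s N, so μ_s,min = 44.71/171.4 = 0.261.

μ_s,min ≈ 0.261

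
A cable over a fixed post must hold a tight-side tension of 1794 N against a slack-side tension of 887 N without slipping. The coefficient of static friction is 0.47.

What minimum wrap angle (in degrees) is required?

T₂/T₁ = e^{μβ} → β = ln(T₂/T₁)/μ.
β = ln(1794/887)/0.47 = 0.7044/0.47 = 1.499 rad.
In degrees: β = 1.499 × 180/π = 85.9°.

β_min ≈ 85.9°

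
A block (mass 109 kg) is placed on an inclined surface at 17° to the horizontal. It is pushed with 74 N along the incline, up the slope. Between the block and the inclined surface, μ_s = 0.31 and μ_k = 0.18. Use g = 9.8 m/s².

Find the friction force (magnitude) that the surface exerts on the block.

Perpendicular to the surface, N = m g cos θ = 109·9.8·cos 17° = 1022 N.
The friction needed for equilibrium is m g sin θ − P = 312.3 − 74 = 238.3 N, measured positive up-slope.
Maximum static friction available: μ_s N = 0.31 × 1022 = 316.7 N.
Since |238.3| ≤ 316.7 N, no slip — friction simply equals what equilibrium demands.

f ≈ 238 N (up the incline)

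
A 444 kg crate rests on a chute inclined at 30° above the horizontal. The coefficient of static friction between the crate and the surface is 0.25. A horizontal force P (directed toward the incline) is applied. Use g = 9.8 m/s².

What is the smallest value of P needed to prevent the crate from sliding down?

P_min ≈ 1240 N

The crate tends to slide down (tan θ > μ_s), so at the point of impending slip friction acts up-slope at its limit: f = μ_s N.
Perpendicular to the incline: N = m g cos θ + P sin θ.
Along the incline: P cos θ + μ_s N = m g sin θ, i.e. P cos θ + μ_s (m g cos θ + P sin θ) = m g sin θ.
Solving, P (cos θ + μ_s sin θ) = m g (sin θ − μ_s cos θ), so P = 4350×0.2835/0.991 = 1240 N.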